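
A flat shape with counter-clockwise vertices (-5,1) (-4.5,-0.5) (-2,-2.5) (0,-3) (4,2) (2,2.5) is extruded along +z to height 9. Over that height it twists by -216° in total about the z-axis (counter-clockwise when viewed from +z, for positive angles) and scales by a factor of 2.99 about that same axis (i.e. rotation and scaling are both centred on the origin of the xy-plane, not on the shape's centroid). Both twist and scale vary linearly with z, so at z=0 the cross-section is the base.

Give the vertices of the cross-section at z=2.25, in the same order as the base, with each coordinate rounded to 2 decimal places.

Cross-section at z=2.25: (-3.19,6.94) (-4.57,5.01) (-4.79,0.22) (-3.63,-2.64) (5.94,-3.09) (4.79,-0.22)

t = z/height = 2.25/9 = 0.25
s = 1 + (scale-1)·z/height = 1 + (2.99-1)·2.25/9 = 1.497500
θ = twist·z/height = -216°·2.25/9 = -54.0000° = -0.942478 rad
cos θ = 0.587785, sin θ = -0.809017 (intermediates below are computed at full precision and shown rounded to 5 d.p.)
v1: (-5,1) → rotate → (-2.12991,4.63287) → ×s → (-3.18954,6.93772) → (-3.19,6.94)
v2: (-4.5,-0.5) → rotate → (-3.04954,3.34668) → ×s → (-4.56669,5.01166) → (-4.57,5.01)
v3: (-2,-2.5) → rotate → (-3.19811,0.14857) → ×s → (-4.78917,0.22248) → (-4.79,0.22)
v4: (0,-3) → rotate → (-2.42705,-1.76336) → ×s → (-3.63451,-2.64063) → (-3.63,-2.64)
v5: (4,2) → rotate → (3.96917,-2.06050) → ×s → (5.94384,-3.08559) → (5.94,-3.09)
v6: (2,2.5) → rotate → (3.19811,-0.14857) → ×s → (4.78917,-0.22248) → (4.79,-0.22)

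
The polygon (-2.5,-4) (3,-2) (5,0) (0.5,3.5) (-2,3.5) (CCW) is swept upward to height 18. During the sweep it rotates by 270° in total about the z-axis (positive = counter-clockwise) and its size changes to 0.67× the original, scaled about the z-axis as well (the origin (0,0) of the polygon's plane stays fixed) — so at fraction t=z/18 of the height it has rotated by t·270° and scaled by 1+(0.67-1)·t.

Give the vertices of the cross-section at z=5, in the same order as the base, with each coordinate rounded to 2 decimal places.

t = z/height = 5/18 = 0.277778
s = 1 + (scale-1)·z/height = 1 + (0.67-1)·5/18 = 0.908333
θ = twist·z/height = 270°·5/18 = 75.0000° = 1.308997 rad
cos θ = 0.258819, sin θ = 0.965926 (intermediates below are computed at full precision and shown rounded to 5 d.p.)
v1: (-2.5,-4) → rotate → (3.21666,-3.45009) → ×s → (2.92180,-3.13383) → (2.92,-3.13)
v2: (3,-2) → rotate → (2.70831,2.38014) → ×s → (2.46005,2.16196) → (2.46,2.16)
v3: (5,0) → rotate → (1.29410,4.82963) → ×s → (1.17547,4.38691) → (1.18,4.39)
v4: (0.5,3.5) → rotate → (-3.25133,1.38883) → ×s → (-2.95329,1.26152) → (-2.95,1.26)
v5: (-2,3.5) → rotate → (-3.89838,-1.02598) → ×s → (-3.54103,-0.93194) → (-3.54,-0.93)

Cross-section at z=5: (2.92,-3.13) (2.46,2.16) (1.18,4.39) (-2.95,1.26) (-3.54,-0.93)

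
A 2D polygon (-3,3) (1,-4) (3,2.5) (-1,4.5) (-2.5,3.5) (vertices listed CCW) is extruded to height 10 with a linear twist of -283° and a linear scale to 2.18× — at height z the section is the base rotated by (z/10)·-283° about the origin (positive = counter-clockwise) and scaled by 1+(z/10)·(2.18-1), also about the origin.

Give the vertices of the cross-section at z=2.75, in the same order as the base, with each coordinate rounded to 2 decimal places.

Cross-section at z=2.75: (3.05,4.72) (-4.90,-2.41) (4.07,-3.19) (5.55,2.55) (3.83,4.21)

t = z/height = 2.75/10 = 0.275
s = 1 + (scale-1)·z/height = 1 + (2.18-1)·2.75/10 = 1.324500
θ = twist·z/height = -283°·2.75/10 = -77.8250° = -1.358302 rad
cos θ = 0.210898, sin θ = -0.977508 (intermediates below are computed at full precision and shown rounded to 5 d.p.)
v1: (-3,3) → rotate → (2.29983,3.56522) → ×s → (3.04612,4.72213) → (3.05,4.72)
v2: (1,-4) → rotate → (-3.69913,-1.82110) → ×s → (-4.89950,-2.41205) → (-4.90,-2.41)
v3: (3,2.5) → rotate → (3.07646,-2.40528) → ×s → (4.07478,-3.18579) → (4.07,-3.19)
v4: (-1,4.5) → rotate → (4.18789,1.92655) → ×s → (5.54686,2.55172) → (5.55,2.55)
v5: (-2.5,3.5) → rotate → (2.89403,3.18191) → ×s → (3.83315,4.21445) → (3.83,4.21)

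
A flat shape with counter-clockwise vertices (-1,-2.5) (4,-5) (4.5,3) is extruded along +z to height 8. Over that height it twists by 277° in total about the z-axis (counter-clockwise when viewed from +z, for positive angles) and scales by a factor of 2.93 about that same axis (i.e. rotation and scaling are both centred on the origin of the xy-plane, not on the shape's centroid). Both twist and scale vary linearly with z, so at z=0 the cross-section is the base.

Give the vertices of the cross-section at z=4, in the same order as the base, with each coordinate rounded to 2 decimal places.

t = z/height = 4/8 = 0.5
s = 1 + (scale-1)·z/height = 1 + (2.93-1)·4/8 = 1.965000
θ = twist·z/height = 277°·4/8 = 138.5000° = 2.417281 rad
cos θ = -0.748956, sin θ = 0.662620 (intermediates below are computed at full precision and shown rounded to 5 d.p.)
v1: (-1,-2.5) → rotate → (2.40551,1.20977) → ×s → (4.72682,2.37720) → (4.73,2.38)
v2: (4,-5) → rotate → (0.31728,6.39526) → ×s → (0.62345,12.56668) → (0.62,12.57)
v3: (4.5,3) → rotate → (-5.35816,0.73492) → ×s → (-10.52879,1.44412) → (-10.53,1.44)

Cross-section at z=4: (4.73,2.38) (0.62,12.57) (-10.53,1.44)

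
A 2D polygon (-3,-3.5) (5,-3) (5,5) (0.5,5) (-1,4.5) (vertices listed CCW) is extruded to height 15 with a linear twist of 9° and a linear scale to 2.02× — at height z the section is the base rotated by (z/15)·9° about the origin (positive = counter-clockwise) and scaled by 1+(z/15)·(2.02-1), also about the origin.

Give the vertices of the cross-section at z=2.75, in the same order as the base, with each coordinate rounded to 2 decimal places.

Cross-section at z=2.75: (-3.44,-4.26) (6.04,-3.39) (5.76,6.10) (0.42,5.95) (-1.34,5.31)

t = z/height = 2.75/15 = 0.183333
s = 1 + (scale-1)·z/height = 1 + (2.02-1)·2.75/15 = 1.187000
θ = twist·z/height = 9°·2.75/15 = 1.6500° = 0.028798 rad
cos θ = 0.999585, sin θ = 0.028794 (intermediates below are computed at full precision and shown rounded to 5 d.p.)
v1: (-3,-3.5) → rotate → (-2.89798,-3.58493) → ×s → (-3.43990,-4.25531) → (-3.44,-4.26)
v2: (5,-3) → rotate → (5.08431,-2.85479) → ×s → (6.03507,-3.38863) → (6.04,-3.39)
v3: (5,5) → rotate → (4.85396,5.14190) → ×s → (5.76165,6.10343) → (5.76,6.10)
v4: (0.5,5) → rotate → (0.35582,5.01232) → ×s → (0.42236,5.94963) → (0.42,5.95)
v5: (-1,4.5) → rotate → (-1.12916,4.46934) → ×s → (-1.34031,5.30511) → (-1.34,5.31)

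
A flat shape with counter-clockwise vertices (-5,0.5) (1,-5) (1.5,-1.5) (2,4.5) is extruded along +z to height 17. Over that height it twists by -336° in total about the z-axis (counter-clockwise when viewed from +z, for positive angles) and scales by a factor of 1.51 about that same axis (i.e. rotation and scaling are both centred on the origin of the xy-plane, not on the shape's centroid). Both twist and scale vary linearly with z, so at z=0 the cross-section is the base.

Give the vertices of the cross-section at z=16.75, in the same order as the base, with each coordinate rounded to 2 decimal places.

Cross-section at z=16.75: (-6.94,-2.98) (4.95,-5.85) (3.06,-0.88) (-0.64,7.37)

t = z/height = 16.75/17 = 0.985294
s = 1 + (scale-1)·z/height = 1 + (1.51-1)·16.75/17 = 1.502500
θ = twist·z/height = -336°·16.75/17 = -331.0588° = -5.778066 rad
cos θ = 0.875117, sin θ = 0.483911 (intermediates below are computed at full precision and shown rounded to 5 d.p.)
v1: (-5,0.5) → rotate → (-4.61754,-1.98200) → ×s → (-6.93785,-2.97795) → (-6.94,-2.98)
v2: (1,-5) → rotate → (3.29467,-3.89167) → ×s → (4.95025,-5.84724) → (4.95,-5.85)
v3: (1.5,-1.5) → rotate → (2.03854,-0.58681) → ×s → (3.06291,-0.88168) → (3.06,-0.88)
v4: (2,4.5) → rotate → (-0.42737,4.90585) → ×s → (-0.64212,7.37104) → (-0.64,7.37)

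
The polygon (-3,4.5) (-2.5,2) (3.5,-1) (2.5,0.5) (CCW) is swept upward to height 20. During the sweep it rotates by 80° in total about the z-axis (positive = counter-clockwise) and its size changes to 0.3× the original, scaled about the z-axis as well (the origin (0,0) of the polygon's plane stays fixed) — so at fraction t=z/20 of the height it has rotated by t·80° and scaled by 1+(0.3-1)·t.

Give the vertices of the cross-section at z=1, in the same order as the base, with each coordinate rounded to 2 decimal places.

Cross-section at z=1: (-3.19,4.13) (-2.54,1.76) (3.44,-0.73) (2.37,0.65)

t = z/height = 1/20 = 0.05
s = 1 + (scale-1)·z/height = 1 + (0.3-1)·1/20 = 0.965000
θ = twist·z/height = 80°·1/20 = 4.0000° = 0.069813 rad
cos θ = 0.997564, sin θ = 0.069756 (intermediates below are computed at full precision and shown rounded to 5 d.p.)
v1: (-3,4.5) → rotate → (-3.30660,4.27977) → ×s → (-3.19087,4.12998) → (-3.19,4.13)
v2: (-2.5,2) → rotate → (-2.63342,1.82074) → ×s → (-2.54125,1.75701) → (-2.54,1.76)
v3: (3.5,-1) → rotate → (3.56123,-0.75342) → ×s → (3.43659,-0.72705) → (3.44,-0.73)
v4: (2.5,0.5) → rotate → (2.45903,0.67317) → ×s → (2.37297,0.64961) → (2.37,0.65)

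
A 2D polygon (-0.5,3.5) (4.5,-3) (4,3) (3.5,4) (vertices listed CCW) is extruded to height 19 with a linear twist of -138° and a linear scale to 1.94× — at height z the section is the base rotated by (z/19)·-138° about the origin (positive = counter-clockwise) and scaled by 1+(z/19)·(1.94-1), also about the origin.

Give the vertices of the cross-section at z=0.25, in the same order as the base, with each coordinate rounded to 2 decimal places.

t = z/height = 0.25/19 = 0.0131579
s = 1 + (scale-1)·z/height = 1 + (1.94-1)·0.25/19 = 1.012368
θ = twist·z/height = -138°·0.25/19 = -1.8158° = -0.031692 rad
cos θ = 0.999498, sin θ = -0.031686 (intermediates below are computed at full precision and shown rounded to 5 d.p.)
v1: (-0.5,3.5) → rotate → (-0.38885,3.51409) → ×s → (-0.39366,3.55755) → (-0.39,3.56)
v2: (4.5,-3) → rotate → (4.40268,-3.14108) → ×s → (4.45714,-3.17993) → (4.46,-3.18)
v3: (4,3) → rotate → (4.09305,2.87175) → ×s → (4.14367,2.90727) → (4.14,2.91)
v4: (3.5,4) → rotate → (3.62499,3.88709) → ×s → (3.66982,3.93517) → (3.67,3.94)

Cross-section at z=0.25: (-0.39,3.56) (4.46,-3.18) (4.14,2.91) (3.67,3.94)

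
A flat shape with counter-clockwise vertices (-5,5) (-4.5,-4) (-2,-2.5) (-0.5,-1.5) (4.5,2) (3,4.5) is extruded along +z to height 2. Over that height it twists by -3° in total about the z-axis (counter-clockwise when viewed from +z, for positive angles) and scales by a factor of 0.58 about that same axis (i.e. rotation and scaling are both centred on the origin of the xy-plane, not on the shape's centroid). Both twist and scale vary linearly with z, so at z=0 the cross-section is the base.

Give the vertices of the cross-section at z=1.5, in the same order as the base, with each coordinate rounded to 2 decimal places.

Cross-section at z=1.5: (-3.29,3.56) (-3.19,-2.62) (-1.44,-1.66) (-0.38,-1.01) (3.13,1.25) (2.17,3.00)

t = z/height = 1.5/2 = 0.75
s = 1 + (scale-1)·z/height = 1 + (0.58-1)·1.5/2 = 0.685000
θ = twist·z/height = -3°·1.5/2 = -2.2500° = -0.039270 rad
cos θ = 0.999229, sin θ = -0.039260 (intermediates below are computed at full precision and shown rounded to 5 d.p.)
v1: (-5,5) → rotate → (-4.79985,5.19244) → ×s → (-3.28789,3.55682) → (-3.29,3.56)
v2: (-4.5,-4) → rotate → (-4.65357,-3.82025) → ×s → (-3.18770,-2.61687) → (-3.19,-2.62)
v3: (-2,-2.5) → rotate → (-2.09661,-2.41955) → ×s → (-1.43618,-1.65739) → (-1.44,-1.66)
v4: (-0.5,-1.5) → rotate → (-0.55850,-1.47921) → ×s → (-0.38258,-1.01326) → (-0.38,-1.01)
v5: (4.5,2) → rotate → (4.57505,1.82179) → ×s → (3.13391,1.24793) → (3.13,1.25)
v6: (3,4.5) → rotate → (3.17436,4.37875) → ×s → (2.17443,2.99944) → (2.17,3.00)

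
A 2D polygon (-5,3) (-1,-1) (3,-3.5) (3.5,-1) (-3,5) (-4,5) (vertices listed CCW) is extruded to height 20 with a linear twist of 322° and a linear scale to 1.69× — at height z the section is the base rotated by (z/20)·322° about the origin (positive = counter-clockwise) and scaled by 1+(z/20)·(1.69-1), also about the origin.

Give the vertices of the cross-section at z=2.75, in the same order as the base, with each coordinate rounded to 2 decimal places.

Cross-section at z=2.75: (-6.21,-1.47) (-0.02,-1.55) (5.03,-0.45) (3.51,1.89) (-6.17,1.63) (-6.96,0.86)

t = z/height = 2.75/20 = 0.1375
s = 1 + (scale-1)·z/height = 1 + (1.69-1)·2.75/20 = 1.094875
θ = twist·z/height = 322°·2.75/20 = 44.2750° = 0.772745 rad
cos θ = 0.715997, sin θ = 0.698103 (intermediates below are computed at full precision and shown rounded to 5 d.p.)
v1: (-5,3) → rotate → (-5.67430,-1.34252) → ×s → (-6.21264,-1.46989) → (-6.21,-1.47)
v2: (-1,-1) → rotate → (-0.01789,-1.41410) → ×s → (-0.01959,-1.54826) → (-0.02,-1.55)
v3: (3,-3.5) → rotate → (4.59135,-0.41168) → ×s → (5.02696,-0.45074) → (5.03,-0.45)
v4: (3.5,-1) → rotate → (3.20409,1.72736) → ×s → (3.50808,1.89125) → (3.51,1.89)
v5: (-3,5) → rotate → (-5.63851,1.48568) → ×s → (-6.17346,1.62663) → (-6.17,1.63)
v6: (-4,5) → rotate → (-6.35450,0.78758) → ×s → (-6.95739,0.86230) → (-6.96,0.86)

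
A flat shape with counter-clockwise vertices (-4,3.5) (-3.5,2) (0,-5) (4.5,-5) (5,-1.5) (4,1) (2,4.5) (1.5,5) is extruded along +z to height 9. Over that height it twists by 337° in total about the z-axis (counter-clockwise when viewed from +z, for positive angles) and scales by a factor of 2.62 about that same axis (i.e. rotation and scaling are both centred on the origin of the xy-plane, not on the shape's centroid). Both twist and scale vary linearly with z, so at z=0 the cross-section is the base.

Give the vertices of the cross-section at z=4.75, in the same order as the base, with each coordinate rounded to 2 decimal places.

Cross-section at z=4.75: (7.17,-6.76) (6.35,-3.95) (0.35,9.27) (-8.00,9.58) (-9.16,3.13) (-7.48,-1.58) (-4.02,-8.20) (-3.13,-9.16)

t = z/height = 4.75/9 = 0.527778
s = 1 + (scale-1)·z/height = 1 + (2.62-1)·4.75/9 = 1.855000
θ = twist·z/height = 337°·4.75/9 = 177.8611° = 3.104262 rad
cos θ = -0.999303, sin θ = 0.037322 (intermediates below are computed at full precision and shown rounded to 5 d.p.)
v1: (-4,3.5) → rotate → (3.86659,-3.64685) → ×s → (7.17252,-6.76491) → (7.17,-6.76)
v2: (-3.5,2) → rotate → (3.42292,-2.12923) → ×s → (6.34951,-3.94973) → (6.35,-3.95)
v3: (0,-5) → rotate → (0.18661,4.99652) → ×s → (0.34616,9.26854) → (0.35,9.27)
v4: (4.5,-5) → rotate → (-4.31025,5.16447) → ×s → (-7.99552,9.58008) → (-8.00,9.58)
v5: (5,-1.5) → rotate → (-4.94053,1.68556) → ×s → (-9.16469,3.12672) → (-9.16,3.13)
v6: (4,1) → rotate → (-4.03454,-0.85002) → ×s → (-7.48406,-1.57678) → (-7.48,-1.58)
v7: (2,4.5) → rotate → (-2.16656,-4.42222) → ×s → (-4.01896,-8.20322) → (-4.02,-8.20)
v8: (1.5,5) → rotate → (-1.68556,-4.94053) → ×s → (-3.12672,-9.16469) → (-3.13,-9.16)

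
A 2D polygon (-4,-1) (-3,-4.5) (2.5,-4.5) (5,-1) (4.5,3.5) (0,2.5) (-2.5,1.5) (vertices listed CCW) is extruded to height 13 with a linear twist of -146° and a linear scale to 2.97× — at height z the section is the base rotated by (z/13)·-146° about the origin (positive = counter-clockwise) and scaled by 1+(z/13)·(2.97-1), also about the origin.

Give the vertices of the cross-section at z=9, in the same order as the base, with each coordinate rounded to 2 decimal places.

t = z/height = 9/13 = 0.692308
s = 1 + (scale-1)·z/height = 1 + (2.97-1)·9/13 = 2.363846
θ = twist·z/height = -146°·9/13 = -101.0769° = -1.764125 rad
cos θ = -0.192127, sin θ = -0.981370 (intermediates below are computed at full precision and shown rounded to 5 d.p.)
v1: (-4,-1) → rotate → (-0.21286,4.11761) → ×s → (-0.50318,9.73339) → (-0.50,9.73)
v2: (-3,-4.5) → rotate → (-3.83979,3.80868) → ×s → (-9.07666,9.00314) → (-9.08,9.00)
v3: (2.5,-4.5) → rotate → (-4.89648,-1.58886) → ×s → (-11.57453,-3.75581) → (-11.57,-3.76)
v4: (5,-1) → rotate → (-1.94200,-4.71472) → ×s → (-4.59060,-11.14488) → (-4.59,-11.14)
v5: (4.5,3.5) → rotate → (2.57023,-5.08861) → ×s → (6.07562,-12.02869) → (6.08,-12.03)
v6: (0,2.5) → rotate → (2.45343,-0.48032) → ×s → (5.79952,-1.13540) → (5.80,-1.14)
v7: (-2.5,1.5) → rotate → (1.95237,2.16524) → ×s → (4.61511,5.11828) → (4.62,5.12)

Cross-section at z=9: (-0.50,9.73) (-9.08,9.00) (-11.57,-3.76) (-4.59,-11.14) (6.08,-12.03) (5.80,-1.14) (4.62,5.12)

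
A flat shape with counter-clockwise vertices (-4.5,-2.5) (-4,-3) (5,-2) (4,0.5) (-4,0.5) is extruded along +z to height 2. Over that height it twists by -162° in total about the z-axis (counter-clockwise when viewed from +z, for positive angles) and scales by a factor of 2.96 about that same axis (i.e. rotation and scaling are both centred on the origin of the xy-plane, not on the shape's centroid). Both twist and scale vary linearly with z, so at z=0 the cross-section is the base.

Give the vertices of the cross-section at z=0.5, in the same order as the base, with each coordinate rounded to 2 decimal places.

t = z/height = 0.5/2 = 0.25
s = 1 + (scale-1)·z/height = 1 + (2.96-1)·0.5/2 = 1.490000
θ = twist·z/height = -162°·0.5/2 = -40.5000° = -0.706858 rad
cos θ = 0.760406, sin θ = -0.649448 (intermediates below are computed at full precision and shown rounded to 5 d.p.)
v1: (-4.5,-2.5) → rotate → (-5.04545,1.02150) → ×s → (-7.51772,1.52204) → (-7.52,1.52)
v2: (-4,-3) → rotate → (-4.98997,0.31657) → ×s → (-7.43505,0.47170) → (-7.44,0.47)
v3: (5,-2) → rotate → (2.50313,-4.76805) → ×s → (3.72967,-7.10440) → (3.73,-7.10)
v4: (4,0.5) → rotate → (3.36635,-2.21759) → ×s → (5.01586,-3.30421) → (5.02,-3.30)
v5: (-4,0.5) → rotate → (-2.71690,2.97800) → ×s → (-4.04818,4.43721) → (-4.05,4.44)

Cross-section at z=0.5: (-7.52,1.52) (-7.44,0.47) (3.73,-7.10) (5.02,-3.30) (-4.05,4.44)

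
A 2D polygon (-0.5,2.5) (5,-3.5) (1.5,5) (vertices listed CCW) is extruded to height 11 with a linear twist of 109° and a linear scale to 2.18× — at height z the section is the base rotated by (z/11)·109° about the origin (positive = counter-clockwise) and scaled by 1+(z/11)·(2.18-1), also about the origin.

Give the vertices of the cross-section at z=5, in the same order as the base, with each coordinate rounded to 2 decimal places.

Cross-section at z=5: (-3.42,1.91) (9.08,2.36) (-4.35,6.74)

t = z/height = 5/11 = 0.454545
s = 1 + (scale-1)·z/height = 1 + (2.18-1)·5/11 = 1.536364
θ = twist·z/height = 109°·5/11 = 49.5455° = 0.864731 rad
cos θ = 0.648845, sin θ = 0.760921 (intermediates below are computed at full precision and shown rounded to 5 d.p.)
v1: (-0.5,2.5) → rotate → (-2.22672,1.24165) → ×s → (-3.42106,1.90763) → (-3.42,1.91)
v2: (5,-3.5) → rotate → (5.90745,1.53365) → ×s → (9.07599,2.35624) → (9.08,2.36)
v3: (1.5,5) → rotate → (-2.83134,4.38560) → ×s → (-4.34996,6.73788) → (-4.35,6.74)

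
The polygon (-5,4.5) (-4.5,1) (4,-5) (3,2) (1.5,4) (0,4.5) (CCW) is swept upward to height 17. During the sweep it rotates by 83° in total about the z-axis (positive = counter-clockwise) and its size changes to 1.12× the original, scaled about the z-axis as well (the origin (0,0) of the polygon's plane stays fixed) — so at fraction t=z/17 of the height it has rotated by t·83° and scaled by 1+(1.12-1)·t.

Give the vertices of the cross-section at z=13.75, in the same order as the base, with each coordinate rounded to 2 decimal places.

t = z/height = 13.75/17 = 0.808824
s = 1 + (scale-1)·z/height = 1 + (1.12-1)·13.75/17 = 1.097059
θ = twist·z/height = 83°·13.75/17 = 67.1324° = 1.171681 rad
cos θ = 0.388604, sin θ = 0.921405 (intermediates below are computed at full precision and shown rounded to 5 d.p.)
v1: (-5,4.5) → rotate → (-6.08934,-2.85831) → ×s → (-6.68037,-3.13573) → (-6.68,-3.14)
v2: (-4.5,1) → rotate → (-2.67012,-3.75772) → ×s → (-2.92928,-4.12244) → (-2.93,-4.12)
v3: (4,-5) → rotate → (6.16144,1.74260) → ×s → (6.75946,1.91174) → (6.76,1.91)
v4: (3,2) → rotate → (-0.67700,3.54142) → ×s → (-0.74271,3.88515) → (-0.74,3.89)
v5: (1.5,4) → rotate → (-3.10271,2.93652) → ×s → (-3.40386,3.22154) → (-3.40,3.22)
v6: (0,4.5) → rotate → (-4.14632,1.74872) → ×s → (-4.54876,1.91845) → (-4.55,1.92)

Cross-section at z=13.75: (-6.68,-3.14) (-2.93,-4.12) (6.76,1.91) (-0.74,3.89) (-3.40,3.22) (-4.55,1.92)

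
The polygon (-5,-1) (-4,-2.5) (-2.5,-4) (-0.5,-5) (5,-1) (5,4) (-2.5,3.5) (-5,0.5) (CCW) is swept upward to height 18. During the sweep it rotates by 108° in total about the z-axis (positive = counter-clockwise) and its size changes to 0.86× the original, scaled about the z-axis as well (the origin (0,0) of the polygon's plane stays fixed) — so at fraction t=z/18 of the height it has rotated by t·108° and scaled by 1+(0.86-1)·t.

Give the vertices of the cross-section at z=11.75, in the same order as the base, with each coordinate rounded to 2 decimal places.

Cross-section at z=11.75: (-0.66,-4.59) (0.93,-4.18) (2.67,-3.35) (4.13,-1.94) (2.37,3.98) (-1.91,5.50) (-3.76,-1.08) (-1.94,-4.13)

t = z/height = 11.75/18 = 0.652778
s = 1 + (scale-1)·z/height = 1 + (0.86-1)·11.75/18 = 0.908611
θ = twist·z/height = 108°·11.75/18 = 70.5000° = 1.230457 rad
cos θ = 0.333807, sin θ = 0.942641 (intermediates below are computed at full precision and shown rounded to 5 d.p.)
v1: (-5,-1) → rotate → (-0.72639,-5.04701) → ×s → (-0.66001,-4.58577) → (-0.66,-4.59)
v2: (-4,-2.5) → rotate → (1.02138,-4.60508) → ×s → (0.92803,-4.18423) → (0.93,-4.18)
v3: (-2.5,-4) → rotate → (2.93605,-3.69183) → ×s → (2.66773,-3.35444) → (2.67,-3.35)
v4: (-0.5,-5) → rotate → (4.54630,-2.14036) → ×s → (4.13082,-1.94475) → (4.13,-1.94)
v5: (5,-1) → rotate → (2.61168,4.37940) → ×s → (2.37300,3.97917) → (2.37,3.98)
v6: (5,4) → rotate → (-2.10153,6.04843) → ×s → (-1.90948,5.49568) → (-1.91,5.50)
v7: (-2.5,3.5) → rotate → (-4.13376,-1.18828) → ×s → (-3.75598,-1.07968) → (-3.76,-1.08)
v8: (-5,0.5) → rotate → (-2.14036,-4.54630) → ×s → (-1.94475,-4.13082) → (-1.94,-4.13)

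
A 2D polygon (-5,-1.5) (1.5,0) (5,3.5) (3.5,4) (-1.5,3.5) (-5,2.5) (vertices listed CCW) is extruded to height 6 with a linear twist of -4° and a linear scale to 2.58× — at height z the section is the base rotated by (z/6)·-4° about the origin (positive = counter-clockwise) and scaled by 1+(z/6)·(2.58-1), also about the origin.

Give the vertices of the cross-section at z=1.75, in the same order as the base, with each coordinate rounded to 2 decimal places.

t = z/height = 1.75/6 = 0.291667
s = 1 + (scale-1)·z/height = 1 + (2.58-1)·1.75/6 = 1.460833
θ = twist·z/height = -4°·1.75/6 = -1.1667° = -0.020362 rad
cos θ = 0.999793, sin θ = -0.020361 (intermediates below are computed at full precision and shown rounded to 5 d.p.)
v1: (-5,-1.5) → rotate → (-5.02950,-1.39789) → ×s → (-7.34727,-2.04208) → (-7.35,-2.04)
v2: (1.5,0) → rotate → (1.49969,-0.03054) → ×s → (2.19080,-0.04462) → (2.19,-0.04)
v3: (5,3.5) → rotate → (5.07023,3.39747) → ×s → (7.40676,4.96314) → (7.41,4.96)
v4: (3.5,4) → rotate → (3.58072,3.92791) → ×s → (5.23083,5.73802) → (5.23,5.74)
v5: (-1.5,3.5) → rotate → (-1.42843,3.52982) → ×s → (-2.08669,5.15647) → (-2.09,5.16)
v6: (-5,2.5) → rotate → (-4.94806,2.60129) → ×s → (-7.22829,3.80004) → (-7.23,3.80)

Cross-section at z=1.75: (-7.35,-2.04) (2.19,-0.04) (7.41,4.96) (5.23,5.74) (-2.09,5.16) (-7.23,3.80)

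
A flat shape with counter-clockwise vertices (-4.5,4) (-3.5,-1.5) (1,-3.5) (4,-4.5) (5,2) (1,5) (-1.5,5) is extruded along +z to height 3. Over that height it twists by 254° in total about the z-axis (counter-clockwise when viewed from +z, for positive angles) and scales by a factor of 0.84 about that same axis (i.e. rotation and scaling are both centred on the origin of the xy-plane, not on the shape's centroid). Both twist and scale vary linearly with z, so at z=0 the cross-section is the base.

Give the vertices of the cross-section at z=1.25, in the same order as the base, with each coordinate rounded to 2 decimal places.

Cross-section at z=1.25: (-2.45,-5.06) (2.24,-2.76) (2.89,1.79) (3.02,4.74) (-3.07,3.98) (-4.74,-0.38) (-4.11,-2.62)

t = z/height = 1.25/3 = 0.416667
s = 1 + (scale-1)·z/height = 1 + (0.84-1)·1.25/3 = 0.933333
θ = twist·z/height = 254°·1.25/3 = 105.8333° = 1.847140 rad
cos θ = -0.272840, sin θ = 0.962059 (intermediates below are computed at full precision and shown rounded to 5 d.p.)
v1: (-4.5,4) → rotate → (-2.62046,-5.42063) → ×s → (-2.44576,-5.05925) → (-2.45,-5.06)
v2: (-3.5,-1.5) → rotate → (2.39803,-2.95795) → ×s → (2.23816,-2.76075) → (2.24,-2.76)
v3: (1,-3.5) → rotate → (3.09437,1.91700) → ×s → (2.88808,1.78920) → (2.89,1.79)
v4: (4,-4.5) → rotate → (3.23791,5.07602) → ×s → (3.02205,4.73762) → (3.02,4.74)
v5: (5,2) → rotate → (-3.28832,4.26462) → ×s → (-3.06910,3.98031) → (-3.07,3.98)
v6: (1,5) → rotate → (-5.08314,-0.40214) → ×s → (-4.74426,-0.37533) → (-4.74,-0.38)
v7: (-1.5,5) → rotate → (-4.40104,-2.80729) → ×s → (-4.10763,-2.62014) → (-4.11,-2.62)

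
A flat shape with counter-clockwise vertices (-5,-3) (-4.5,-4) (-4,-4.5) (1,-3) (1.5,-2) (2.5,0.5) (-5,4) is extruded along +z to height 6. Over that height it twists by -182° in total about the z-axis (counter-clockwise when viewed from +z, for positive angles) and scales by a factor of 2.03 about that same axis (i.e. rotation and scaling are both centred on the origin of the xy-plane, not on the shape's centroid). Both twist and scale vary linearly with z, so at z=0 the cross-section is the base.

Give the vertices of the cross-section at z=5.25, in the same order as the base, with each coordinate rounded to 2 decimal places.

t = z/height = 5.25/6 = 0.875
s = 1 + (scale-1)·z/height = 1 + (2.03-1)·5.25/6 = 1.901250
θ = twist·z/height = -182°·5.25/6 = -159.2500° = -2.779437 rad
cos θ = -0.935135, sin θ = -0.354291 (intermediates below are computed at full precision and shown rounded to 5 d.p.)
v1: (-5,-3) → rotate → (3.61280,4.57686) → ×s → (6.86884,8.70176) → (6.87,8.70)
v2: (-4.5,-4) → rotate → (2.79094,5.33485) → ×s → (5.30628,10.14288) → (5.31,10.14)
v3: (-4,-4.5) → rotate → (2.14623,5.62527) → ×s → (4.08052,10.69505) → (4.08,10.70)
v4: (1,-3) → rotate → (-1.99801,2.45111) → ×s → (-3.79871,4.66018) → (-3.80,4.66)
v5: (1.5,-2) → rotate → (-2.11128,1.33883) → ×s → (-4.01408,2.54546) → (-4.01,2.55)
v6: (2.5,0.5) → rotate → (-2.16069,-1.35330) → ×s → (-4.10802,-2.57295) → (-4.11,-2.57)
v7: (-5,4) → rotate → (6.09284,-1.96909) → ×s → (11.58401,-3.74372) → (11.58,-3.74)

Cross-section at z=5.25: (6.87,8.70) (5.31,10.14) (4.08,10.70) (-3.80,4.66) (-4.01,2.55) (-4.11,-2.57) (11.58,-3.74)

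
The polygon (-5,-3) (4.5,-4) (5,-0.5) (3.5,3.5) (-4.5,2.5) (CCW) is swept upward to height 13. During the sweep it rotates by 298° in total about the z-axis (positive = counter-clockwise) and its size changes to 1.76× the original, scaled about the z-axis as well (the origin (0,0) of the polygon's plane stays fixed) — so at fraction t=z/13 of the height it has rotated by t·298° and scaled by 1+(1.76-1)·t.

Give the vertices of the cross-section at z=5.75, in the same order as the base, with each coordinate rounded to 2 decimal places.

t = z/height = 5.75/13 = 0.442308
s = 1 + (scale-1)·z/height = 1 + (1.76-1)·5.75/13 = 1.336154
θ = twist·z/height = 298°·5.75/13 = 131.8077° = 2.300478 rad
cos θ = -0.666633, sin θ = 0.745387 (intermediates below are computed at full precision and shown rounded to 5 d.p.)
v1: (-5,-3) → rotate → (5.56932,-1.72703) → ×s → (7.44147,-2.30758) → (7.44,-2.31)
v2: (4.5,-4) → rotate → (-0.01830,6.02077) → ×s → (-0.02445,8.04467) → (-0.02,8.04)
v3: (5,-0.5) → rotate → (-2.96047,4.06025) → ×s → (-3.95564,5.42512) → (-3.96,5.43)
v4: (3.5,3.5) → rotate → (-4.94207,0.27564) → ×s → (-6.60336,0.36830) → (-6.60,0.37)
v5: (-4.5,2.5) → rotate → (1.13638,-5.02082) → ×s → (1.51838,-6.70859) → (1.52,-6.71)

Cross-section at z=5.75: (7.44,-2.31) (-0.02,8.04) (-3.96,5.43) (-6.60,0.37) (1.52,-6.71)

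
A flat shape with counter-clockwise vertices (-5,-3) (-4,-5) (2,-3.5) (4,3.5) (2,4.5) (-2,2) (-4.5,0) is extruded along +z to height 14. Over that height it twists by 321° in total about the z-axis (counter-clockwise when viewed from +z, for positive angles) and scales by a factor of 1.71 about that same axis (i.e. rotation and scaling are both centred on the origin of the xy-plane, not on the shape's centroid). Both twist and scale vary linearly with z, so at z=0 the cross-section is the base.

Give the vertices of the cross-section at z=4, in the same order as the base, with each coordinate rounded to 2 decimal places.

t = z/height = 4/14 = 0.285714
s = 1 + (scale-1)·z/height = 1 + (1.71-1)·4/14 = 1.202857
θ = twist·z/height = 321°·4/14 = 91.7143° = 1.600716 rad
cos θ = -0.029915, sin θ = 0.999552 (intermediates below are computed at full precision and shown rounded to 5 d.p.)
v1: (-5,-3) → rotate → (3.14823,-4.90802) → ×s → (3.78688,-5.90364) → (3.79,-5.90)
v2: (-4,-5) → rotate → (5.11742,-3.84863) → ×s → (6.15553,-4.62935) → (6.16,-4.63)
v3: (2,-3.5) → rotate → (3.43860,2.10381) → ×s → (4.13615,2.53058) → (4.14,2.53)
v4: (4,3.5) → rotate → (-3.61810,3.89351) → ×s → (-4.35205,4.68333) → (-4.35,4.68)
v5: (2,4.5) → rotate → (-4.55782,1.86449) → ×s → (-5.48240,2.24271) → (-5.48,2.24)
v6: (-2,2) → rotate → (-1.93927,-2.05894) → ×s → (-2.33267,-2.47661) → (-2.33,-2.48)
v7: (-4.5,0) → rotate → (0.13462,-4.49799) → ×s → (0.16193,-5.41043) → (0.16,-5.41)

Cross-section at z=4: (3.79,-5.90) (6.16,-4.63) (4.14,2.53) (-4.35,4.68) (-5.48,2.24) (-2.33,-2.48) (0.16,-5.41)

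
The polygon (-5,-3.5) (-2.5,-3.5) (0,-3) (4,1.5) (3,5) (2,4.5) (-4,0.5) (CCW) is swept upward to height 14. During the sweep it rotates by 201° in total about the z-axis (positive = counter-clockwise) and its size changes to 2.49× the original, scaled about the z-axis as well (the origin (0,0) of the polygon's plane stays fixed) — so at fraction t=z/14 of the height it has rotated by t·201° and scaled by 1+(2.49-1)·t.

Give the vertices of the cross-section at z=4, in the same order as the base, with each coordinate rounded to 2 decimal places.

t = z/height = 4/14 = 0.285714
s = 1 + (scale-1)·z/height = 1 + (2.49-1)·4/14 = 1.425714
θ = twist·z/height = 201°·4/14 = 57.4286° = 1.002318 rad
cos θ = 0.538351, sin θ = 0.842721 (intermediates below are computed at full precision and shown rounded to 5 d.p.)
v1: (-5,-3.5) → rotate → (0.25777,-6.09783) → ×s → (0.36751,-8.69377) → (0.37,-8.69)
v2: (-2.5,-3.5) → rotate → (1.60365,-3.99103) → ×s → (2.28634,-5.69007) → (2.29,-5.69)
v3: (0,-3) → rotate → (2.52816,-1.61505) → ×s → (3.60444,-2.30260) → (3.60,-2.30)
v4: (4,1.5) → rotate → (0.88932,4.17841) → ×s → (1.26792,5.95722) → (1.27,5.96)
v5: (3,5) → rotate → (-2.59855,5.21992) → ×s → (-3.70479,7.44211) → (-3.70,7.44)
v6: (2,4.5) → rotate → (-2.71554,4.10802) → ×s → (-3.87159,5.85686) → (-3.87,5.86)
v7: (-4,0.5) → rotate → (-2.57476,-3.10171) → ×s → (-3.67088,-4.42215) → (-3.67,-4.42)

Cross-section at z=4: (0.37,-8.69) (2.29,-5.69) (3.60,-2.30) (1.27,5.96) (-3.70,7.44) (-3.87,5.86) (-3.67,-4.42)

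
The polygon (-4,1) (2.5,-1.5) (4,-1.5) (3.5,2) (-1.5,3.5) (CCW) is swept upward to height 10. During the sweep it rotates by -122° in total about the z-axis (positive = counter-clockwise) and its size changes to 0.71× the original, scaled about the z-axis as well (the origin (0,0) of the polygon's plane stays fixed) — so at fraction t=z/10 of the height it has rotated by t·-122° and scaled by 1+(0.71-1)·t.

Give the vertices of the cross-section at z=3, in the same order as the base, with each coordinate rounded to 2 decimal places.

Cross-section at z=3: (-2.39,2.91) (1.02,-2.46) (2.12,-3.28) (3.65,-0.44) (0.81,3.38)

t = z/height = 3/10 = 0.3
s = 1 + (scale-1)·z/height = 1 + (0.71-1)·3/10 = 0.913000
θ = twist·z/height = -122°·3/10 = -36.6000° = -0.638791 rad
cos θ = 0.802817, sin θ = -0.596225 (intermediates below are computed at full precision and shown rounded to 5 d.p.)
v1: (-4,1) → rotate → (-2.61505,3.18772) → ×s → (-2.38754,2.91039) → (-2.39,2.91)
v2: (2.5,-1.5) → rotate → (1.11271,-2.69479) → ×s → (1.01590,-2.46034) → (1.02,-2.46)
v3: (4,-1.5) → rotate → (2.31693,-3.58913) → ×s → (2.11536,-3.27687) → (2.12,-3.28)
v4: (3.5,2) → rotate → (4.00231,-0.48115) → ×s → (3.65411,-0.43929) → (3.65,-0.44)
v5: (-1.5,3.5) → rotate → (0.88256,3.70420) → ×s → (0.80578,3.38193) → (0.81,3.38)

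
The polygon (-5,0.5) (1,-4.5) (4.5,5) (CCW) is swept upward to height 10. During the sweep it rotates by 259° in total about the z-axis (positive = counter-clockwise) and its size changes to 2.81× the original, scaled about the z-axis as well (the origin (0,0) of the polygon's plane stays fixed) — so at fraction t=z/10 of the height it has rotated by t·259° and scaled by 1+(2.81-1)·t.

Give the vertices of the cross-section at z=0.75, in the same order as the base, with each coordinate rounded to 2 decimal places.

t = z/height = 0.75/10 = 0.075
s = 1 + (scale-1)·z/height = 1 + (2.81-1)·0.75/10 = 1.135750
θ = twist·z/height = 259°·0.75/10 = 19.4250° = 0.339030 rad
cos θ = 0.943078, sin θ = 0.332573 (intermediates below are computed at full precision and shown rounded to 5 d.p.)
v1: (-5,0.5) → rotate → (-4.88167,-1.19132) → ×s → (-5.54436,-1.35305) → (-5.54,-1.35)
v2: (1,-4.5) → rotate → (2.43965,-3.91128) → ×s → (2.77084,-4.44223) → (2.77,-4.44)
v3: (4.5,5) → rotate → (2.58099,6.21197) → ×s → (2.93135,7.05524) → (2.93,7.06)

Cross-section at z=0.75: (-5.54,-1.35) (2.77,-4.44) (2.93,7.06)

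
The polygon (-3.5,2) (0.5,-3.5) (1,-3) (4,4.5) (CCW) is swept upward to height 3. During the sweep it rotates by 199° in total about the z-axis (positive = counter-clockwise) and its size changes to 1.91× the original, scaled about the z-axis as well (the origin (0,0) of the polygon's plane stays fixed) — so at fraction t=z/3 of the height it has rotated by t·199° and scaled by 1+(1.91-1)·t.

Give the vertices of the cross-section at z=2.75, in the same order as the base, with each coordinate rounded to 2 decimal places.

Cross-section at z=2.75: (6.57,-3.39) (-1.19,6.38) (-2.06,5.42) (-6.98,-8.56)

t = z/height = 2.75/3 = 0.916667
s = 1 + (scale-1)·z/height = 1 + (1.91-1)·2.75/3 = 1.834167
θ = twist·z/height = 199°·2.75/3 = 182.4167° = 3.183771 rad
cos θ = -0.999111, sin θ = -0.042166 (intermediates below are computed at full precision and shown rounded to 5 d.p.)
v1: (-3.5,2) → rotate → (3.58122,-1.85064) → ×s → (6.56855,-3.39438) → (6.57,-3.39)
v2: (0.5,-3.5) → rotate → (-0.64714,3.47580) → ×s → (-1.18696,6.37520) → (-1.19,6.38)
v3: (1,-3) → rotate → (-1.12561,2.95517) → ×s → (-2.06456,5.42027) → (-2.06,5.42)
v4: (4,4.5) → rotate → (-3.80669,-4.66466) → ×s → (-6.98211,-8.55577) → (-6.98,-8.56)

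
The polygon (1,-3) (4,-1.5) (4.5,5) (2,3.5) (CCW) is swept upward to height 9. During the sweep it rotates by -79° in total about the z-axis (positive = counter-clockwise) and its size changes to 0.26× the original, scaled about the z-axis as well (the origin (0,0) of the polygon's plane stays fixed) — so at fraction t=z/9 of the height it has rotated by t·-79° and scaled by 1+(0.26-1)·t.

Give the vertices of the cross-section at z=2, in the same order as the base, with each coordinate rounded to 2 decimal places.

t = z/height = 2/9 = 0.222222
s = 1 + (scale-1)·z/height = 1 + (0.26-1)·2/9 = 0.835556
θ = twist·z/height = -79°·2/9 = -17.5556° = -0.306402 rad
cos θ = 0.953425, sin θ = -0.301630 (intermediates below are computed at full precision and shown rounded to 5 d.p.)
v1: (1,-3) → rotate → (0.04853,-3.16191) → ×s → (0.04055,-2.64195) → (0.04,-2.64)
v2: (4,-1.5) → rotate → (3.36125,-2.63666) → ×s → (2.80851,-2.20308) → (2.81,-2.20)
v3: (4.5,5) → rotate → (5.79856,3.40979) → ×s → (4.84502,2.84907) → (4.85,2.85)
v4: (2,3.5) → rotate → (2.96256,2.73373) → ×s → (2.47538,2.28418) → (2.48,2.28)

Cross-section at z=2: (0.04,-2.64) (2.81,-2.20) (4.85,2.85) (2.48,2.28)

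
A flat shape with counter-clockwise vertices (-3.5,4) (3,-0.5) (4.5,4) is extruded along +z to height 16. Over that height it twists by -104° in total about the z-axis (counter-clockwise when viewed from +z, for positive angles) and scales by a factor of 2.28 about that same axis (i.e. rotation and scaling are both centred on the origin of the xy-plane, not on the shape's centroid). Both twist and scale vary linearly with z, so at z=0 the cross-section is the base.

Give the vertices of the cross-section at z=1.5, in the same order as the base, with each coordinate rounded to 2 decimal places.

Cross-section at z=1.5: (-3.10,5.08) (3.22,-1.12) (5.73,3.56)

t = z/height = 1.5/16 = 0.09375
s = 1 + (scale-1)·z/height = 1 + (2.28-1)·1.5/16 = 1.120000
θ = twist·z/height = -104°·1.5/16 = -9.7500° = -0.170170 rad
cos θ = 0.985556, sin θ = -0.169350 (intermediates below are computed at full precision and shown rounded to 5 d.p.)
v1: (-3.5,4) → rotate → (-2.77205,4.53495) → ×s → (-3.10469,5.07914) → (-3.10,5.08)
v2: (3,-0.5) → rotate → (2.87199,-1.00083) → ×s → (3.21663,-1.12093) → (3.22,-1.12)
v3: (4.5,4) → rotate → (5.11240,3.18015) → ×s → (5.72589,3.56177) → (5.73,3.56)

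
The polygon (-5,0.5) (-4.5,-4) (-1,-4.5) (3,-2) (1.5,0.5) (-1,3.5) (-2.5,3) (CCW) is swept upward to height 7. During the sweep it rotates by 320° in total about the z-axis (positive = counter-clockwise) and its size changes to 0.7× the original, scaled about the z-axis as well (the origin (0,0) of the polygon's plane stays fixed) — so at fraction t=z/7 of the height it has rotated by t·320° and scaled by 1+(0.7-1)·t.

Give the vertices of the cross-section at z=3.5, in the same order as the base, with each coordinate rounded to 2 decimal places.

Cross-section at z=3.5: (3.85,-1.85) (4.76,1.89) (2.11,3.30) (-1.81,2.47) (-1.34,0.04) (-0.22,-3.09) (1.12,-3.12)

t = z/height = 3.5/7 = 0.5
s = 1 + (scale-1)·z/height = 1 + (0.7-1)·3.5/7 = 0.850000
θ = twist·z/height = 320°·3.5/7 = 160.0000° = 2.792527 rad
cos θ = -0.939693, sin θ = 0.342020 (intermediates below are computed at full precision and shown rounded to 5 d.p.)
v1: (-5,0.5) → rotate → (4.52745,-2.17995) → ×s → (3.84834,-1.85295) → (3.85,-1.85)
v2: (-4.5,-4) → rotate → (5.59670,2.21968) → ×s → (4.75719,1.88673) → (4.76,1.89)
v3: (-1,-4.5) → rotate → (2.47878,3.88660) → ×s → (2.10697,3.30361) → (2.11,3.30)
v4: (3,-2) → rotate → (-2.13504,2.90545) → ×s → (-1.81478,2.46963) → (-1.81,2.47)
v5: (1.5,0.5) → rotate → (-1.58055,0.04318) → ×s → (-1.34347,0.03671) → (-1.34,0.04)
v6: (-1,3.5) → rotate → (-0.25738,-3.63094) → ×s → (-0.21877,-3.08630) → (-0.22,-3.09)
v7: (-2.5,3) → rotate → (1.32317,-3.67413) → ×s → (1.12470,-3.12301) → (1.12,-3.12)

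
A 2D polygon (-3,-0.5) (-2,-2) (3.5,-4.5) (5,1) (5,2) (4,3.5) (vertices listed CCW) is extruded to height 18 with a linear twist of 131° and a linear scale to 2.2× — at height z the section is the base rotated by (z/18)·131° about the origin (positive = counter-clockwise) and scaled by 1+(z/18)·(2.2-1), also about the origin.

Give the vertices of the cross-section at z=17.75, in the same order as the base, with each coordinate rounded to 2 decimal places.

Cross-section at z=17.75: (4.98,-4.39) (6.14,-0.63) (2.79,12.13) (-8.59,7.08) (-10.28,5.70) (-11.44,1.94)

t = z/height = 17.75/18 = 0.986111
s = 1 + (scale-1)·z/height = 1 + (2.2-1)·17.75/18 = 2.183333
θ = twist·z/height = 131°·17.75/18 = 129.1806° = 2.254626 rad
cos θ = -0.631766, sin θ = 0.775159 (intermediates below are computed at full precision and shown rounded to 5 d.p.)
v1: (-3,-0.5) → rotate → (2.28288,-2.00959) → ×s → (4.98428,-4.38761) → (4.98,-4.39)
v2: (-2,-2) → rotate → (2.81385,-0.28679) → ×s → (6.14357,-0.62615) → (6.14,-0.63)
v3: (3.5,-4.5) → rotate → (1.27703,5.55600) → ×s → (2.78819,12.13061) → (2.79,12.13)
v4: (5,1) → rotate → (-3.93399,3.24403) → ×s → (-8.58921,7.08280) → (-8.59,7.08)
v5: (5,2) → rotate → (-4.70915,2.61226) → ×s → (-10.28164,5.70344) → (-10.28,5.70)
v6: (4,3.5) → rotate → (-5.24012,0.88945) → ×s → (-11.44093,1.94197) → (-11.44,1.94)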